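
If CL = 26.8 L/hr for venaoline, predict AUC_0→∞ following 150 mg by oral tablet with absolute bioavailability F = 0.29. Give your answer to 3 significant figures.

AUC_0→∞ = F × Dose / CL
        = 0.29 × 150 / 26.8 = 1.62313 mg/L·hr

AUC = 1.62 mg/L·hr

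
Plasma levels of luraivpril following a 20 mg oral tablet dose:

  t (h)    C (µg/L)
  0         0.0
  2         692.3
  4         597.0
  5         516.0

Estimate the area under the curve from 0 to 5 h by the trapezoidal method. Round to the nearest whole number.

AUC = 2538 µg/L·h

Trapezoidal AUC_0→5:
  [0→2]: (0.0+692.3)/2 × 2 = 692.3
  [2→4]: (692.3+597.0)/2 × 2 = 1289.3
  [4→5]: (597.0+516.0)/2 × 1 = 556.5
  Sum = 2538.1 µg/L·h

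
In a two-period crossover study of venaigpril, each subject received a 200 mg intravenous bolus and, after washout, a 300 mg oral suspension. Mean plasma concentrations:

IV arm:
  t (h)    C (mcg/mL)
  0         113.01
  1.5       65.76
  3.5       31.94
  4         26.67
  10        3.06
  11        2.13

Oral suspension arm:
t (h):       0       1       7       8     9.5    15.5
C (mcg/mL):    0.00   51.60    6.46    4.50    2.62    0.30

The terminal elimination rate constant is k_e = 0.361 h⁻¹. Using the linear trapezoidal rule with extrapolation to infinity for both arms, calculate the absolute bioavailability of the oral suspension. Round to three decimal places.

Trapezoidal AUC_0→11 (IV):
  [0→1.5]: (113.01+65.76)/2 × 1.5 = 134.0775
  [1.5→3.5]: (65.76+31.94)/2 × 2 = 97.7
  [3.5→4]: (31.94+26.67)/2 × 0.5 = 14.6525
  [4→10]: (26.67+3.06)/2 × 6 = 89.19
  [10→11]: (3.06+2.13)/2 × 1 = 2.595
  Sum = 338.215 mcg/mL·h
IV tail: 2.13/0.361 = 5.900; AUC_iv,0→∞ = 338.215 + 5.900 = 344.115 mcg/mL·h
Trapezoidal AUC_0→15.5 (oral suspension):
  [0→1]: (0.00+51.60)/2 × 1 = 25.8
  [1→7]: (51.60+6.46)/2 × 6 = 174.18
  [7→8]: (6.46+4.50)/2 × 1 = 5.48
  [8→9.5]: (4.50+2.62)/2 × 1.5 = 5.34
  [9.5→15.5]: (2.62+0.30)/2 × 6 = 8.76
  Sum = 219.56 mcg/mL·h
oral suspension tail: 0.30/0.361 = 0.831; AUC_ev,0→∞ = 219.56 + 0.831 = 220.391 mcg/mL·h
F = (AUC_ev/D_ev)/(AUC_iv/D_iv) = (220.391/300)/(344.115/200) = 0.734637/1.720575 = 0.4270

F = 0.427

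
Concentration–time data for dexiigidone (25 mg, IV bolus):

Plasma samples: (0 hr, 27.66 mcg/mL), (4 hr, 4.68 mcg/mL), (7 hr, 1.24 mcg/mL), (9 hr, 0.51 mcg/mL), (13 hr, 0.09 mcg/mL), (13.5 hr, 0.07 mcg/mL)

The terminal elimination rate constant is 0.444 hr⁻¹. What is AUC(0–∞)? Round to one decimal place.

Trapezoidal AUC_0→13.5:
  [0→4]: (27.66+4.68)/2 × 4 = 64.68
  [4→7]: (4.68+1.24)/2 × 3 = 8.88
  [7→9]: (1.24+0.51)/2 × 2 = 1.75
  [9→13]: (0.51+0.09)/2 × 4 = 1.2
  [13→13.5]: (0.09+0.07)/2 × 0.5 = 0.04
  Sum = 76.55 mcg/mL·hr
Extrapolated tail: C_last / k_e = 0.07 / 0.444 = 0.158
AUC_0→∞ = 76.55 + 0.158 = 76.708 mcg/mL·hr

AUC = 76.7 mcg/mL·hr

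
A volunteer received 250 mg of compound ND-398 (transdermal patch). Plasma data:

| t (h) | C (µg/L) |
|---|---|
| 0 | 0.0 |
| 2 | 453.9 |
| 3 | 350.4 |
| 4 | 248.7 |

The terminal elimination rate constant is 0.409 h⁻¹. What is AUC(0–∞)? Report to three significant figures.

Trapezoidal AUC_0→4:
  [0→2]: (0.0+453.9)/2 × 2 = 453.9
  [2→3]: (453.9+350.4)/2 × 1 = 402.15
  [3→4]: (350.4+248.7)/2 × 1 = 299.55
  Sum = 1155.6 µg/L·h
Extrapolated tail: C_last / k_e = 248.7 / 0.409 = 608.068
AUC_0→∞ = 1155.6 + 608.068 = 1763.668 µg/L·h

AUC = 1760 µg/L·h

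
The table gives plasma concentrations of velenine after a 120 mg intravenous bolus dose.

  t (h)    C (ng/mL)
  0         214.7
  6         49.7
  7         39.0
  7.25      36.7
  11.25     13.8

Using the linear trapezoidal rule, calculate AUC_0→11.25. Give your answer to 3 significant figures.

Trapezoidal AUC_0→11.25:
  [0→6]: (214.7+49.7)/2 × 6 = 793.2
  [6→7]: (49.7+39.0)/2 × 1 = 44.35
  [7→7.25]: (39.0+36.7)/2 × 0.25 = 9.4625
  [7.25→11.25]: (36.7+13.8)/2 × 4 = 101.0
  Sum = 948.0125 ng/mL·h

AUC = 948 ng/mL·h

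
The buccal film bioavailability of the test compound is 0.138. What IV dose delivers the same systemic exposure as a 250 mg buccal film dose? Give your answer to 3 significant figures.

Systemic exposure from an extravascular dose = F × D_ev, so the equivalent IV dose is F × D_ev.
D_iv = F × D_ev = 0.138 × 250 = 34.5 mg

D_iv = 34.5 mg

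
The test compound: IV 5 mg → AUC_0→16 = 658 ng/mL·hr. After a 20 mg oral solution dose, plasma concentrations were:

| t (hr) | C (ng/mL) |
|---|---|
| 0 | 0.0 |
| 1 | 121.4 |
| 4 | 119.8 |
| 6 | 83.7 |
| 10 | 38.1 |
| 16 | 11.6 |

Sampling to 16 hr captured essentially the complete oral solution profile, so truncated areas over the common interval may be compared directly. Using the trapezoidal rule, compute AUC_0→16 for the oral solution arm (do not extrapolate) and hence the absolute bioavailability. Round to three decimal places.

F = 0.387

Trapezoidal AUC_0→16 (oral solution):
  [0→1]: (0.0+121.4)/2 × 1 = 60.7
  [1→4]: (121.4+119.8)/2 × 3 = 361.8
  [4→6]: (119.8+83.7)/2 × 2 = 203.5
  [6→10]: (83.7+38.1)/2 × 4 = 243.6
  [10→16]: (38.1+11.6)/2 × 6 = 149.1
  Sum = 1018.7 ng/mL·hr
F = (AUC_ev/D_ev)/(AUC_iv/D_iv) = (1018.7/20)/(658/5) = 50.935/131.6 = 0.3870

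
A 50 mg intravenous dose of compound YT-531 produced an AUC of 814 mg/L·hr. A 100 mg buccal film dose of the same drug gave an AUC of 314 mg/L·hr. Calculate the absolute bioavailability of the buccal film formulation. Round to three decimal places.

F = 0.193

F = (AUC_ev / D_ev) / (AUC_iv / D_iv)
  = (314/100) / (814/50)
  = 3.14 / 16.28 = 0.1929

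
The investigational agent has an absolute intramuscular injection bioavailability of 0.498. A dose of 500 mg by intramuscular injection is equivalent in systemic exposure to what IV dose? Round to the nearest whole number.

Systemic exposure from an extravascular dose = F × D_ev, so the equivalent IV dose is F × D_ev.
D_iv = F × D_ev = 0.498 × 500 = 249 mg

D_iv = 249 mg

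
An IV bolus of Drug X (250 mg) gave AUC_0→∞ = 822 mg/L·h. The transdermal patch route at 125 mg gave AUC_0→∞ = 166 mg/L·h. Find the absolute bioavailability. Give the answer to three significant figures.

F = 0.404

F = (AUC_ev / D_ev) / (AUC_iv / D_iv)
  = (166/125) / (822/250)
  = 1.328 / 3.288 = 0.4039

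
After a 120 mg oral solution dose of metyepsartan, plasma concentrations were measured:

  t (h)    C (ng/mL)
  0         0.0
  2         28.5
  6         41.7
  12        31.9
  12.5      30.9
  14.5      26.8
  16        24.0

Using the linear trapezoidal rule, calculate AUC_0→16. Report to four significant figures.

Trapezoidal AUC_0→16:
  [0→2]: (0.0+28.5)/2 × 2 = 28.5
  [2→6]: (28.5+41.7)/2 × 4 = 140.4
  [6→12]: (41.7+31.9)/2 × 6 = 220.8
  [12→12.5]: (31.9+30.9)/2 × 0.5 = 15.7
  [12.5→14.5]: (30.9+26.8)/2 × 2 = 57.7
  [14.5→16]: (26.8+24.0)/2 × 1.5 = 38.1
  Sum = 501.2 ng/mL·h

AUC = 501.2 ng/mL·h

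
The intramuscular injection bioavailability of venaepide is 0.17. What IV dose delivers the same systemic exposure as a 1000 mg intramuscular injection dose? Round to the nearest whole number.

D_iv = 170 mg

Systemic exposure from an extravascular dose = F × D_ev, so the equivalent IV dose is F × D_ev.
D_iv = F × D_ev = 0.17 × 1000 = 170 mg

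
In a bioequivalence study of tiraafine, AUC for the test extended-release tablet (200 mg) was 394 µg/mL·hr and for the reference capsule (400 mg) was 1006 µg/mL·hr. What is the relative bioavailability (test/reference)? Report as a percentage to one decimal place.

F_rel = (AUC_test/D_test) / (AUC_ref/D_ref)
      = (394/200) / (1006/400)
      = 1.97 / 2.515 = 0.7833 = 78.33%

F_rel = 78.3%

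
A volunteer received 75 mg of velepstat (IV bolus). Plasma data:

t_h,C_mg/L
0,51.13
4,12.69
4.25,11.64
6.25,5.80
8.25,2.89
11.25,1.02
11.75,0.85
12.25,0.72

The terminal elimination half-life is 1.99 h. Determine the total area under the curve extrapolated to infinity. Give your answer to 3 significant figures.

AUC = 166 mg/L·h

Trapezoidal AUC_0→12.25:
  [0→4]: (51.13+12.69)/2 × 4 = 127.64
  [4→4.25]: (12.69+11.64)/2 × 0.25 = 3.04125
  [4.25→6.25]: (11.64+5.80)/2 × 2 = 17.44
  [6.25→8.25]: (5.80+2.89)/2 × 2 = 8.69
  [8.25→11.25]: (2.89+1.02)/2 × 3 = 5.865
  [11.25→11.75]: (1.02+0.85)/2 × 0.5 = 0.4675
  [11.75→12.25]: (0.85+0.72)/2 × 0.5 = 0.3925
  Sum = 163.53625 mg/L·h
k_e = ln2 / t½ = 0.693147 / 1.99 = 0.3483 h^-1
Extrapolated tail: C_last / k_e = 0.72 / 0.3483 = 2.067
AUC_0→∞ = 163.53625 + 2.067 = 165.60325 mg/L·h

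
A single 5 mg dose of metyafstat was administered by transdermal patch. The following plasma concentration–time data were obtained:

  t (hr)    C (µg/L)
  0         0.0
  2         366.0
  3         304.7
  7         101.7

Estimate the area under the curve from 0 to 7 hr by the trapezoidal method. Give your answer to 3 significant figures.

Trapezoidal AUC_0→7:
  [0→2]: (0.0+366.0)/2 × 2 = 366.0
  [2→3]: (366.0+304.7)/2 × 1 = 335.35
  [3→7]: (304.7+101.7)/2 × 4 = 812.8
  Sum = 1514.15 µg/L·hr

AUC = 1510 µg/L·hr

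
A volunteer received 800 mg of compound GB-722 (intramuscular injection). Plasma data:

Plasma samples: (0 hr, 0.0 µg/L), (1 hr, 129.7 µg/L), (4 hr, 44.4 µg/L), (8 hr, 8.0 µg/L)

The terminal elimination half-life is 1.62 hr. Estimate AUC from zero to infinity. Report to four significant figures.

AUC = 449.5 µg/L·hr

Trapezoidal AUC_0→8:
  [0→1]: (0.0+129.7)/2 × 1 = 64.85
  [1→4]: (129.7+44.4)/2 × 3 = 261.15
  [4→8]: (44.4+8.0)/2 × 4 = 104.8
  Sum = 430.8 µg/L·hr
k_e = ln2 / t½ = 0.693147 / 1.62 = 0.4279 hr^-1
Extrapolated tail: C_last / k_e = 8.0 / 0.4279 = 18.696
AUC_0→∞ = 430.8 + 18.696 = 449.496 µg/L·hr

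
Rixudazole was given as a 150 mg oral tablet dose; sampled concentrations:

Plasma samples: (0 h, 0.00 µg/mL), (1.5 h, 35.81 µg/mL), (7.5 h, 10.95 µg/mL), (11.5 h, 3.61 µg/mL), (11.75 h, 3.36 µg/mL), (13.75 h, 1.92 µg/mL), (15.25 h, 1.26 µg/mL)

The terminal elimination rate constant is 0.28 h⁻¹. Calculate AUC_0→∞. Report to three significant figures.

AUC = 209 µg/mL·h

Trapezoidal AUC_0→15.25:
  [0→1.5]: (0.00+35.81)/2 × 1.5 = 26.8575
  [1.5→7.5]: (35.81+10.95)/2 × 6 = 140.28
  [7.5→11.5]: (10.95+3.61)/2 × 4 = 29.12
  [11.5→11.75]: (3.61+3.36)/2 × 0.25 = 0.87125
  [11.75→13.75]: (3.36+1.92)/2 × 2 = 5.28
  [13.75→15.25]: (1.92+1.26)/2 × 1.5 = 2.385
  Sum = 204.79375 µg/mL·h
Extrapolated tail: C_last / k_e = 1.26 / 0.28 = 4.500
AUC_0→∞ = 204.79375 + 4.500 = 209.29375 µg/mL·h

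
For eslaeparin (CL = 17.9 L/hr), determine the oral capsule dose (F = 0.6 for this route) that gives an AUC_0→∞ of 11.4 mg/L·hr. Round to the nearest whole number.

Dose = CL × AUC_0→∞ / F
     = 17.9 × 11.4 / 0.6 = 340.1 mg

Dose = 340 mg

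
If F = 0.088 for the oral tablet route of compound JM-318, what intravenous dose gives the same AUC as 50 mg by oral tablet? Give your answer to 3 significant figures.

D_iv = 4.40 mg

Systemic exposure from an extravascular dose = F × D_ev, so the equivalent IV dose is F × D_ev.
D_iv = F × D_ev = 0.088 × 50 = 4.4 mg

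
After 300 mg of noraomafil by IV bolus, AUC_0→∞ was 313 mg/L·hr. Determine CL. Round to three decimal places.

CL = 0.958 L/hr

CL = Dose_iv / AUC_0→∞
   = 300 / 313 = 0.958466 L/hr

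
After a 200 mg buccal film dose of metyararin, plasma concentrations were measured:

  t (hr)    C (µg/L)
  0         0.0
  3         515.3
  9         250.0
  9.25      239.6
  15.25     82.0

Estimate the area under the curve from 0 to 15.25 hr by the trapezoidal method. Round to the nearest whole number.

AUC = 4095 µg/L·hr

Trapezoidal AUC_0→15.25:
  [0→3]: (0.0+515.3)/2 × 3 = 772.95
  [3→9]: (515.3+250.0)/2 × 6 = 2295.9
  [9→9.25]: (250.0+239.6)/2 × 0.25 = 61.2
  [9.25→15.25]: (239.6+82.0)/2 × 6 = 964.8
  Sum = 4094.85 µg/L·hr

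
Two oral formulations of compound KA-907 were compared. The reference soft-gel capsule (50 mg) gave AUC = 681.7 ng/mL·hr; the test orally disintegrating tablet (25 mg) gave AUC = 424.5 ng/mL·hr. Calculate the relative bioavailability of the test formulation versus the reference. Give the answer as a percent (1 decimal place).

F_rel = (AUC_test/D_test) / (AUC_ref/D_ref)
      = (424.5/25) / (681.7/50)
      = 16.98 / 13.634 = 1.2454 = 124.54%

F_rel = 124.5%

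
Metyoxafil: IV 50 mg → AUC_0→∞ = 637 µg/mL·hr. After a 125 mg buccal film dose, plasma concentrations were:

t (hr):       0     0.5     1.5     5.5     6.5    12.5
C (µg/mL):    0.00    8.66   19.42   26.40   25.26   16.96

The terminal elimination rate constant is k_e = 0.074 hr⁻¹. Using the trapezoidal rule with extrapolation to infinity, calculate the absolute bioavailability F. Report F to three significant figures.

F = 0.307

Trapezoidal AUC_0→12.5 (buccal film):
  [0→0.5]: (0.00+8.66)/2 × 0.5 = 2.165
  [0.5→1.5]: (8.66+19.42)/2 × 1 = 14.04
  [1.5→5.5]: (19.42+26.40)/2 × 4 = 91.64
  [5.5→6.5]: (26.40+25.26)/2 × 1 = 25.83
  [6.5→12.5]: (25.26+16.96)/2 × 6 = 126.66
  Sum = 260.335 µg/mL·hr
Tail: C_last/k_e = 16.96/0.074 = 229.189
AUC_0→∞ (buccal film) = 260.335 + 229.189 = 489.524 µg/mL·hr
F = (AUC_ev/D_ev)/(AUC_iv/D_iv) = (489.524/125)/(637/50) = 3.916192/12.74 = 0.3074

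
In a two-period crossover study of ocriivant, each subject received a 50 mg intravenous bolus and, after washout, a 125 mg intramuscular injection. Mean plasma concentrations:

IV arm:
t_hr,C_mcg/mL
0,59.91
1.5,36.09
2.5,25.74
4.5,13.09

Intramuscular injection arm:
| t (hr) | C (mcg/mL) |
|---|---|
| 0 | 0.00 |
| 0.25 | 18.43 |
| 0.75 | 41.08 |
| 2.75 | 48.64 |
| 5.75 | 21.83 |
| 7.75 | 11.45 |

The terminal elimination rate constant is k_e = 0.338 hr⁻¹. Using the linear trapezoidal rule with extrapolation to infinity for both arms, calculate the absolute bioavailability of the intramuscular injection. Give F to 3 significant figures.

F = 0.620

Trapezoidal AUC_0→4.5 (IV):
  [0→1.5]: (59.91+36.09)/2 × 1.5 = 72.0
  [1.5→2.5]: (36.09+25.74)/2 × 1 = 30.915
  [2.5→4.5]: (25.74+13.09)/2 × 2 = 38.83
  Sum = 141.745 mcg/mL·hr
IV tail: 13.09/0.338 = 38.728; AUC_iv,0→∞ = 141.745 + 38.728 = 180.473 mcg/mL·hr
Trapezoidal AUC_0→7.75 (intramuscular injection):
  [0→0.25]: (0.00+18.43)/2 × 0.25 = 2.30375
  [0.25→0.75]: (18.43+41.08)/2 × 0.5 = 14.8775
  [0.75→2.75]: (41.08+48.64)/2 × 2 = 89.72
  [2.75→5.75]: (48.64+21.83)/2 × 3 = 105.705
  [5.75→7.75]: (21.83+11.45)/2 × 2 = 33.28
  Sum = 245.88625 mcg/mL·hr
intramuscular injection tail: 11.45/0.338 = 33.876; AUC_ev,0→∞ = 245.88625 + 33.876 = 279.76225 mcg/mL·hr
F = (AUC_ev/D_ev)/(AUC_iv/D_iv) = (279.76225/125)/(180.473/50) = 2.238098/3.60946 = 0.6201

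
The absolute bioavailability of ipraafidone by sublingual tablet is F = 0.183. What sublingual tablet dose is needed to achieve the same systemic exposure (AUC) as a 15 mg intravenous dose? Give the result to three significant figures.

D_sublingual = 82.0 mg

For equal systemic exposure: F × D_ev = D_iv
D_ev = D_iv / F = 15 / 0.183 = 81.9672 mg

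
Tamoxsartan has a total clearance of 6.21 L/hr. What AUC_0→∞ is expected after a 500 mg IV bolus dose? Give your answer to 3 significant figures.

AUC = 80.5 mg/L·hr

AUC_0→∞ = Dose_iv / CL
        = 500 / 6.21 = 80.5153 mg/L·hr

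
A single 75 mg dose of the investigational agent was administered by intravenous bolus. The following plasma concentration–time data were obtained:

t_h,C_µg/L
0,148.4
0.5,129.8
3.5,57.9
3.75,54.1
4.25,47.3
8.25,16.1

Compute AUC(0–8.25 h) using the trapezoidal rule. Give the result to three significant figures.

AUC = 517 µg/L·h

Trapezoidal AUC_0→8.25:
  [0→0.5]: (148.4+129.8)/2 × 0.5 = 69.55
  [0.5→3.5]: (129.8+57.9)/2 × 3 = 281.55
  [3.5→3.75]: (57.9+54.1)/2 × 0.25 = 14.0
  [3.75→4.25]: (54.1+47.3)/2 × 0.5 = 25.35
  [4.25→8.25]: (47.3+16.1)/2 × 4 = 126.8
  Sum = 517.25 µg/L·h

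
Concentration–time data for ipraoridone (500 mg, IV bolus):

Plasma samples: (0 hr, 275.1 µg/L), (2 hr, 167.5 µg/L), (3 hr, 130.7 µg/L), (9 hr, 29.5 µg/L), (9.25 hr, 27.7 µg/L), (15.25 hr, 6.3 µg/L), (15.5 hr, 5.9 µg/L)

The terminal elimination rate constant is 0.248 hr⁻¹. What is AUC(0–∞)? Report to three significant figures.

AUC = 1210 µg/L·hr

Trapezoidal AUC_0→15.5:
  [0→2]: (275.1+167.5)/2 × 2 = 442.6
  [2→3]: (167.5+130.7)/2 × 1 = 149.1
  [3→9]: (130.7+29.5)/2 × 6 = 480.6
  [9→9.25]: (29.5+27.7)/2 × 0.25 = 7.15
  [9.25→15.25]: (27.7+6.3)/2 × 6 = 102.0
  [15.25→15.5]: (6.3+5.9)/2 × 0.25 = 1.525
  Sum = 1182.975 µg/L·hr
Extrapolated tail: C_last / k_e = 5.9 / 0.248 = 23.790
AUC_0→∞ = 1182.975 + 23.790 = 1206.765 µg/L·hr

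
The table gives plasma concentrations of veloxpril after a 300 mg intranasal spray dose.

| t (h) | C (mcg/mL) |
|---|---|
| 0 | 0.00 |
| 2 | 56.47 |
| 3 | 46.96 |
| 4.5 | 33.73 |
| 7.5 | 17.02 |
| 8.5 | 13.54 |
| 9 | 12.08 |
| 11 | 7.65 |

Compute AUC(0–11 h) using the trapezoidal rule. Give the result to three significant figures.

AUC = 286 mcg/mL·h

Trapezoidal AUC_0→11:
  [0→2]: (0.00+56.47)/2 × 2 = 56.47
  [2→3]: (56.47+46.96)/2 × 1 = 51.715
  [3→4.5]: (46.96+33.73)/2 × 1.5 = 60.5175
  [4.5→7.5]: (33.73+17.02)/2 × 3 = 76.125
  [7.5→8.5]: (17.02+13.54)/2 × 1 = 15.28
  [8.5→9]: (13.54+12.08)/2 × 0.5 = 6.405
  [9→11]: (12.08+7.65)/2 × 2 = 19.73
  Sum = 286.2425 mcg/mL·h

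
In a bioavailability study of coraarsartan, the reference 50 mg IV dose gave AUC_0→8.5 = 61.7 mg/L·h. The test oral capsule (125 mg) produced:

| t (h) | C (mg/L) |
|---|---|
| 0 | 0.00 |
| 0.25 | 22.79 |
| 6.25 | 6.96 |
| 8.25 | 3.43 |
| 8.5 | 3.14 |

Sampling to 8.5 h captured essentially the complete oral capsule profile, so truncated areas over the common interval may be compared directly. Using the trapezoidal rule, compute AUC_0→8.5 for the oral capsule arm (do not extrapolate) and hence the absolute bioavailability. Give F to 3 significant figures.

Trapezoidal AUC_0→8.5 (oral capsule):
  [0→0.25]: (0.00+22.79)/2 × 0.25 = 2.84875
  [0.25→6.25]: (22.79+6.96)/2 × 6 = 89.25
  [6.25→8.25]: (6.96+3.43)/2 × 2 = 10.39
  [8.25→8.5]: (3.43+3.14)/2 × 0.25 = 0.82125
  Sum = 103.31 mg/L·h
F = (AUC_ev/D_ev)/(AUC_iv/D_iv) = (103.31/125)/(61.7/50) = 0.82648/1.234 = 0.6698

F = 0.670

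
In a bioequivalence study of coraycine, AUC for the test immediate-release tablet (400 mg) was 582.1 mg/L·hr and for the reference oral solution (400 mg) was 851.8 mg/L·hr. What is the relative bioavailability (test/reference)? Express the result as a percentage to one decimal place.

F_rel = 68.3%

F_rel = (AUC_test/D_test) / (AUC_ref/D_ref)
      = (582.1/400) / (851.8/400)
      = 1.45525 / 2.1295 = 0.6834 = 68.34%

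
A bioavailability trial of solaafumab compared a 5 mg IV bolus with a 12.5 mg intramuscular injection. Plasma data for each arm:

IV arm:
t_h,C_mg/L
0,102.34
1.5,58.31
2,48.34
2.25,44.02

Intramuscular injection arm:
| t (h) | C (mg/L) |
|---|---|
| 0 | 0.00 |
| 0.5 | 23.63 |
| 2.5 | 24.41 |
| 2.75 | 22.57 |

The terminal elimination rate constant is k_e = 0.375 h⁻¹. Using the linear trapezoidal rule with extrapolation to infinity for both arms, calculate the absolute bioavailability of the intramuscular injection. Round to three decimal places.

Trapezoidal AUC_0→2.25 (IV):
  [0→1.5]: (102.34+58.31)/2 × 1.5 = 120.4875
  [1.5→2]: (58.31+48.34)/2 × 0.5 = 26.6625
  [2→2.25]: (48.34+44.02)/2 × 0.25 = 11.545
  Sum = 158.695 mg/L·h
IV tail: 44.02/0.375 = 117.387; AUC_iv,0→∞ = 158.695 + 117.387 = 276.082 mg/L·h
Trapezoidal AUC_0→2.75 (intramuscular injection):
  [0→0.5]: (0.00+23.63)/2 × 0.5 = 5.9075
  [0.5→2.5]: (23.63+24.41)/2 × 2 = 48.04
  [2.5→2.75]: (24.41+22.57)/2 × 0.25 = 5.8725
  Sum = 59.82 mg/L·h
intramuscular injection tail: 22.57/0.375 = 60.187; AUC_ev,0→∞ = 59.82 + 60.187 = 120.007 mg/L·h
F = (AUC_ev/D_ev)/(AUC_iv/D_iv) = (120.007/12.5)/(276.082/5) = 9.60056/55.2164 = 0.1739

F = 0.174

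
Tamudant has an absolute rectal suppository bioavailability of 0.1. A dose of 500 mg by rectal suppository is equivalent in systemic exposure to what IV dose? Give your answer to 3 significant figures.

D_iv = 50.0 mg

Systemic exposure from an extravascular dose = F × D_ev, so the equivalent IV dose is F × D_ev.
D_iv = F × D_ev = 0.1 × 500 = 50 mg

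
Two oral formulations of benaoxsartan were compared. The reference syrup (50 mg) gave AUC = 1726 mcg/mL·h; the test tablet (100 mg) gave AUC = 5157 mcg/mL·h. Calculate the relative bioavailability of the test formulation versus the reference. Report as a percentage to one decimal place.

F_rel = 149.4%

F_rel = (AUC_test/D_test) / (AUC_ref/D_ref)
      = (5157/100) / (1726/50)
      = 51.57 / 34.52 = 1.4939 = 149.39%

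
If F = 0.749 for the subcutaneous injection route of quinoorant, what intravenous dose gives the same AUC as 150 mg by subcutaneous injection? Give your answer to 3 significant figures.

Systemic exposure from an extravascular dose = F × D_ev, so the equivalent IV dose is F × D_ev.
D_iv = F × D_ev = 0.749 × 150 = 112.35 mg

D_iv = 112 mg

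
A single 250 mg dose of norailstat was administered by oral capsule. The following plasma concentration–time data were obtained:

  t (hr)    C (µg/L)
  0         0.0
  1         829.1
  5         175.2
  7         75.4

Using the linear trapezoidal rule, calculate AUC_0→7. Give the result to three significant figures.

AUC = 2670 µg/L·hr

Trapezoidal AUC_0→7:
  [0→1]: (0.0+829.1)/2 × 1 = 414.55
  [1→5]: (829.1+175.2)/2 × 4 = 2008.6
  [5→7]: (175.2+75.4)/2 × 2 = 250.6
  Sum = 2673.75 µg/L·hr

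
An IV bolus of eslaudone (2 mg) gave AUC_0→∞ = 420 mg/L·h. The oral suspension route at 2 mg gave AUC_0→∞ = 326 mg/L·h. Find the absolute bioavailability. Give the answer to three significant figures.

F = 0.776

F = (AUC_ev / D_ev) / (AUC_iv / D_iv)
  = (326/2) / (420/2)
  = 163 / 210 = 0.7762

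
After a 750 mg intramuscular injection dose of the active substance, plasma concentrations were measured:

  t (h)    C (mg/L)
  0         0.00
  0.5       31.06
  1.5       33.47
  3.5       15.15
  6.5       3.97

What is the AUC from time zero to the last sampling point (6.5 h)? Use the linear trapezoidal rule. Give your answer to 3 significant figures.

Trapezoidal AUC_0→6.5:
  [0→0.5]: (0.00+31.06)/2 × 0.5 = 7.765
  [0.5→1.5]: (31.06+33.47)/2 × 1 = 32.265
  [1.5→3.5]: (33.47+15.15)/2 × 2 = 48.62
  [3.5→6.5]: (15.15+3.97)/2 × 3 = 28.68
  Sum = 117.33 mg/L·h

AUC = 117 mg/L·h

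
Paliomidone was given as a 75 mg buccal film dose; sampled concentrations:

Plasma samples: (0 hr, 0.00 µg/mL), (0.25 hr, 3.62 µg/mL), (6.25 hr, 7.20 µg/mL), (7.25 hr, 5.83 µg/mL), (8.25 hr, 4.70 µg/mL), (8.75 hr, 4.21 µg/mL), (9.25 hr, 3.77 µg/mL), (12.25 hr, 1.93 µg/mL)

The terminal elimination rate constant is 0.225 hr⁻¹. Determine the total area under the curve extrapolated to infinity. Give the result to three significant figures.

Trapezoidal AUC_0→12.25:
  [0→0.25]: (0.00+3.62)/2 × 0.25 = 0.4525
  [0.25→6.25]: (3.62+7.20)/2 × 6 = 32.46
  [6.25→7.25]: (7.20+5.83)/2 × 1 = 6.515
  [7.25→8.25]: (5.83+4.70)/2 × 1 = 5.265
  [8.25→8.75]: (4.70+4.21)/2 × 0.5 = 2.2275
  [8.75→9.25]: (4.21+3.77)/2 × 0.5 = 1.995
  [9.25→12.25]: (3.77+1.93)/2 × 3 = 8.55
  Sum = 57.465 µg/mL·hr
Extrapolated tail: C_last / k_e = 1.93 / 0.225 = 8.578
AUC_0→∞ = 57.465 + 8.578 = 66.043 µg/mL·hr

AUC = 66.0 µg/mL·hr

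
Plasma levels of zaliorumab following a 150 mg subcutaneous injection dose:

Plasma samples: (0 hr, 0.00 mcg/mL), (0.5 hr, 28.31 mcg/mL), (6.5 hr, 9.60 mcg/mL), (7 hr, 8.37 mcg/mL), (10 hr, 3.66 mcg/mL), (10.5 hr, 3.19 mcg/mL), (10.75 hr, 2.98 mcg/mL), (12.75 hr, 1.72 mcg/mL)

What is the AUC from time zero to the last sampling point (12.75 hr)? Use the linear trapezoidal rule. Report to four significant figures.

Trapezoidal AUC_0→12.75:
  [0→0.5]: (0.00+28.31)/2 × 0.5 = 7.0775
  [0.5→6.5]: (28.31+9.60)/2 × 6 = 113.73
  [6.5→7]: (9.60+8.37)/2 × 0.5 = 4.4925
  [7→10]: (8.37+3.66)/2 × 3 = 18.045
  [10→10.5]: (3.66+3.19)/2 × 0.5 = 1.7125
  [10.5→10.75]: (3.19+2.98)/2 × 0.25 = 0.77125
  [10.75→12.75]: (2.98+1.72)/2 × 2 = 4.7
  Sum = 150.52875 mcg/mL·hr

AUC = 150.5 mcg/mL·hr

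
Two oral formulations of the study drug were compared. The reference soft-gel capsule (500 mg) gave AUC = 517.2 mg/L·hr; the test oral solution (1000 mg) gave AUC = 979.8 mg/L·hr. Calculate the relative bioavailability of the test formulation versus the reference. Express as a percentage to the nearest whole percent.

F_rel = 95%

F_rel = (AUC_test/D_test) / (AUC_ref/D_ref)
      = (979.8/1000) / (517.2/500)
      = 0.9798 / 1.0344 = 0.9472 = 94.72%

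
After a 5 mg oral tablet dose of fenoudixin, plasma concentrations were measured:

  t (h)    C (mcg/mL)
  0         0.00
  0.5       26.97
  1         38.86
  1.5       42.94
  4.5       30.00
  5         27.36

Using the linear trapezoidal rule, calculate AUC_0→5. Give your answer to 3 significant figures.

AUC = 167 mcg/mL·h

Trapezoidal AUC_0→5:
  [0→0.5]: (0.00+26.97)/2 × 0.5 = 6.7425
  [0.5→1]: (26.97+38.86)/2 × 0.5 = 16.4575
  [1→1.5]: (38.86+42.94)/2 × 0.5 = 20.45
  [1.5→4.5]: (42.94+30.00)/2 × 3 = 109.41
  [4.5→5]: (30.00+27.36)/2 × 0.5 = 14.34
  Sum = 167.4 mcg/mL·h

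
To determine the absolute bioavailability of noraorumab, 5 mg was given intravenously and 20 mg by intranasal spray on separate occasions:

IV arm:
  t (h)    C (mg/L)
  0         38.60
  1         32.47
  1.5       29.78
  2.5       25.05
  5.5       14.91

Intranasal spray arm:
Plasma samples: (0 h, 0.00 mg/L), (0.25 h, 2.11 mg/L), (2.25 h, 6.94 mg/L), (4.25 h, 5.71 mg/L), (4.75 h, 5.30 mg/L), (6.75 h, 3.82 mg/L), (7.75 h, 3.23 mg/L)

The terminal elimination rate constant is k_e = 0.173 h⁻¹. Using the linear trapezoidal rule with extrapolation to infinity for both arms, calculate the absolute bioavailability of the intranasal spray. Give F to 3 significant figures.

F = 0.0624

Trapezoidal AUC_0→5.5 (IV):
  [0→1]: (38.60+32.47)/2 × 1 = 35.535
  [1→1.5]: (32.47+29.78)/2 × 0.5 = 15.5625
  [1.5→2.5]: (29.78+25.05)/2 × 1 = 27.415
  [2.5→5.5]: (25.05+14.91)/2 × 3 = 59.94
  Sum = 138.4525 mg/L·h
IV tail: 14.91/0.173 = 86.185; AUC_iv,0→∞ = 138.4525 + 86.185 = 224.6375 mg/L·h
Trapezoidal AUC_0→7.75 (intranasal spray):
  [0→0.25]: (0.00+2.11)/2 × 0.25 = 0.26375
  [0.25→2.25]: (2.11+6.94)/2 × 2 = 9.05
  [2.25→4.25]: (6.94+5.71)/2 × 2 = 12.65
  [4.25→4.75]: (5.71+5.30)/2 × 0.5 = 2.7525
  [4.75→6.75]: (5.30+3.82)/2 × 2 = 9.12
  [6.75→7.75]: (3.82+3.23)/2 × 1 = 3.525
  Sum = 37.36125 mg/L·h
intranasal spray tail: 3.23/0.173 = 18.671; AUC_ev,0→∞ = 37.36125 + 18.671 = 56.03225 mg/L·h
F = (AUC_ev/D_ev)/(AUC_iv/D_iv) = (56.03225/20)/(224.6375/5) = 2.8016125/44.9275 = 0.0624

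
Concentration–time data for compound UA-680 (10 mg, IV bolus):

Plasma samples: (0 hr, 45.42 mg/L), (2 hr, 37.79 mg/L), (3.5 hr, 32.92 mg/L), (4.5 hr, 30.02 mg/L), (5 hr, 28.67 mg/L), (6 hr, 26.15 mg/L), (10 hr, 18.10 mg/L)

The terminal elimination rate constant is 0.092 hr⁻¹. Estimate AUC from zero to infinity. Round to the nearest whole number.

Trapezoidal AUC_0→10:
  [0→2]: (45.42+37.79)/2 × 2 = 83.21
  [2→3.5]: (37.79+32.92)/2 × 1.5 = 53.0325
  [3.5→4.5]: (32.92+30.02)/2 × 1 = 31.47
  [4.5→5]: (30.02+28.67)/2 × 0.5 = 14.6725
  [5→6]: (28.67+26.15)/2 × 1 = 27.41
  [6→10]: (26.15+18.10)/2 × 4 = 88.5
  Sum = 298.295 mg/L·hr
Extrapolated tail: C_last / k_e = 18.10 / 0.092 = 196.739
AUC_0→∞ = 298.295 + 196.739 = 495.034 mg/L·hr

AUC = 495 mg/L·hr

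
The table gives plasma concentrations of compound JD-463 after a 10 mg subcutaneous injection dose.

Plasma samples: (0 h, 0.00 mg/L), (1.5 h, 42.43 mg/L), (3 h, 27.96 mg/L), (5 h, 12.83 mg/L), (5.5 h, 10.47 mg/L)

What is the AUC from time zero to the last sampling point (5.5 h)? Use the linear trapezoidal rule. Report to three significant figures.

Trapezoidal AUC_0→5.5:
  [0→1.5]: (0.00+42.43)/2 × 1.5 = 31.8225
  [1.5→3]: (42.43+27.96)/2 × 1.5 = 52.7925
  [3→5]: (27.96+12.83)/2 × 2 = 40.79
  [5→5.5]: (12.83+10.47)/2 × 0.5 = 5.825
  Sum = 131.23 mg/L·h

AUC = 131 mg/L·h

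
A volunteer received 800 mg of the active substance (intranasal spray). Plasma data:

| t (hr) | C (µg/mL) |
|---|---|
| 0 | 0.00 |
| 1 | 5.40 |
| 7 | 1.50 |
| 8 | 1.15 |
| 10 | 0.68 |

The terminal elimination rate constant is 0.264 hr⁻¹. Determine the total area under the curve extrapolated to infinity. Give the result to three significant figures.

Trapezoidal AUC_0→10:
  [0→1]: (0.00+5.40)/2 × 1 = 2.7
  [1→7]: (5.40+1.50)/2 × 6 = 20.7
  [7→8]: (1.50+1.15)/2 × 1 = 1.325
  [8→10]: (1.15+0.68)/2 × 2 = 1.83
  Sum = 26.555 µg/mL·hr
Extrapolated tail: C_last / k_e = 0.68 / 0.264 = 2.576
AUC_0→∞ = 26.555 + 2.576 = 29.131 µg/mL·hr

AUC = 29.1 µg/mL·hr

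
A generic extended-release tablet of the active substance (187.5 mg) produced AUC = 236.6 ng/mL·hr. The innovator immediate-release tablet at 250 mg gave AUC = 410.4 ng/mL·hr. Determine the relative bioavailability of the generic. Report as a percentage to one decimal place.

F_rel = 76.9%

F_rel = (AUC_test/D_test) / (AUC_ref/D_ref)
      = (236.6/187.5) / (410.4/250)
      = 1.26187 / 1.6416 = 0.7687 = 76.87%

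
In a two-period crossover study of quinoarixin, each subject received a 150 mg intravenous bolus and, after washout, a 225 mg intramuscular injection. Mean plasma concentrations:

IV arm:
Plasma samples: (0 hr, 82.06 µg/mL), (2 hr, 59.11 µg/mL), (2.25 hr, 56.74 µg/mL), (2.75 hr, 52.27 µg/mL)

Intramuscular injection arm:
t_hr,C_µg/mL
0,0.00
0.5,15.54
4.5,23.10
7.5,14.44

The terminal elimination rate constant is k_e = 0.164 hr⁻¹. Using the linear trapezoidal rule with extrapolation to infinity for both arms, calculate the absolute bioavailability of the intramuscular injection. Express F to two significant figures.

Trapezoidal AUC_0→2.75 (IV):
  [0→2]: (82.06+59.11)/2 × 2 = 141.17
  [2→2.25]: (59.11+56.74)/2 × 0.25 = 14.48125
  [2.25→2.75]: (56.74+52.27)/2 × 0.5 = 27.2525
  Sum = 182.90375 µg/mL·hr
IV tail: 52.27/0.164 = 318.720; AUC_iv,0→∞ = 182.90375 + 318.720 = 501.62375 µg/mL·hr
Trapezoidal AUC_0→7.5 (intramuscular injection):
  [0→0.5]: (0.00+15.54)/2 × 0.5 = 3.885
  [0.5→4.5]: (15.54+23.10)/2 × 4 = 77.28
  [4.5→7.5]: (23.10+14.44)/2 × 3 = 56.31
  Sum = 137.475 µg/mL·hr
intramuscular injection tail: 14.44/0.164 = 88.049; AUC_ev,0→∞ = 137.475 + 88.049 = 225.524 µg/mL·hr
F = (AUC_ev/D_ev)/(AUC_iv/D_iv) = (225.524/225)/(501.62375/150) = 1.00233/3.34416 = 0.2997

F = 0.30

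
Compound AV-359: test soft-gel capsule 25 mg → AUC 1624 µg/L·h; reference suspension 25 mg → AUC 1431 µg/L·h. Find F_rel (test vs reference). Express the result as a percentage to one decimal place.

F_rel = 113.5%

F_rel = (AUC_test/D_test) / (AUC_ref/D_ref)
      = (1624/25) / (1431/25)
      = 64.96 / 57.24 = 1.1349 = 113.49%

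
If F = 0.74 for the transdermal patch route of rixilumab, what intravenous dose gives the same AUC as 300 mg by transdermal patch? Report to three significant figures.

Systemic exposure from an extravascular dose = F × D_ev, so the equivalent IV dose is F × D_ev.
D_iv = F × D_ev = 0.74 × 300 = 222 mg

D_iv = 222 mg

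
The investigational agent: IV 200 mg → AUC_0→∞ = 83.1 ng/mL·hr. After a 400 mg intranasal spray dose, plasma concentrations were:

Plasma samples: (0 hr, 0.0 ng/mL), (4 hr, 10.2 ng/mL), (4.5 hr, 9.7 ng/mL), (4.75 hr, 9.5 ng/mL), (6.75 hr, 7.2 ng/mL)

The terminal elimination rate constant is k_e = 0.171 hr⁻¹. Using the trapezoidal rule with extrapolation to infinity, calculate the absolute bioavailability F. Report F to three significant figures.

F = 0.521

Trapezoidal AUC_0→6.75 (intranasal spray):
  [0→4]: (0.0+10.2)/2 × 4 = 20.4
  [4→4.5]: (10.2+9.7)/2 × 0.5 = 4.975
  [4.5→4.75]: (9.7+9.5)/2 × 0.25 = 2.4
  [4.75→6.75]: (9.5+7.2)/2 × 2 = 16.7
  Sum = 44.475 ng/mL·hr
Tail: C_last/k_e = 7.2/0.171 = 42.105
AUC_0→∞ (intranasal spray) = 44.475 + 42.105 = 86.58 ng/mL·hr
F = (AUC_ev/D_ev)/(AUC_iv/D_iv) = (86.58/400)/(83.1/200) = 0.21645/0.4155 = 0.5209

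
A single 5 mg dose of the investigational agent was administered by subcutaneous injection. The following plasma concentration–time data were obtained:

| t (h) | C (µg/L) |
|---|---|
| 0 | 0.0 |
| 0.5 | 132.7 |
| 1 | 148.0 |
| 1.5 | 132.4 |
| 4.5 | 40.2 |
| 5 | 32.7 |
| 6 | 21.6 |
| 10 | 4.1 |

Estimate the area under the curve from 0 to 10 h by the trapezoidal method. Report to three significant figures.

AUC = 529 µg/L·h

Trapezoidal AUC_0→10:
  [0→0.5]: (0.0+132.7)/2 × 0.5 = 33.175
  [0.5→1]: (132.7+148.0)/2 × 0.5 = 70.175
  [1→1.5]: (148.0+132.4)/2 × 0.5 = 70.1
  [1.5→4.5]: (132.4+40.2)/2 × 3 = 258.9
  [4.5→5]: (40.2+32.7)/2 × 0.5 = 18.225
  [5→6]: (32.7+21.6)/2 × 1 = 27.15
  [6→10]: (21.6+4.1)/2 × 4 = 51.4
  Sum = 529.125 µg/L·h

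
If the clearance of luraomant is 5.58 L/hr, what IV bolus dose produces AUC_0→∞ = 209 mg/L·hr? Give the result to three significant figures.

Dose = 1170 mg

Dose_iv = CL × AUC_0→∞
     = 5.58 × 209 = 1166.22 mg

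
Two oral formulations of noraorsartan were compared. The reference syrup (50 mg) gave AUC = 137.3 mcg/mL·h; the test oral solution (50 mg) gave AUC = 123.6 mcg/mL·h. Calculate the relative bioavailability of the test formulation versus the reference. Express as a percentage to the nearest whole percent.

F_rel = 90%

F_rel = (AUC_test/D_test) / (AUC_ref/D_ref)
      = (123.6/50) / (137.3/50)
      = 2.472 / 2.746 = 0.9002 = 90.02%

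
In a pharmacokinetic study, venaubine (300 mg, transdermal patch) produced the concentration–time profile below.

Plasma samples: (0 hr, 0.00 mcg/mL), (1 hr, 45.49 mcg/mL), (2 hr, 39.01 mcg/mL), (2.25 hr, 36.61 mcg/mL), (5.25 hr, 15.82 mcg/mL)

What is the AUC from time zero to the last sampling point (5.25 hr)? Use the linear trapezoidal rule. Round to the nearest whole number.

AUC = 153 mcg/mL·hr

Trapezoidal AUC_0→5.25:
  [0→1]: (0.00+45.49)/2 × 1 = 22.745
  [1→2]: (45.49+39.01)/2 × 1 = 42.25
  [2→2.25]: (39.01+36.61)/2 × 0.25 = 9.4525
  [2.25→5.25]: (36.61+15.82)/2 × 3 = 78.645
  Sum = 153.0925 mcg/mL·hr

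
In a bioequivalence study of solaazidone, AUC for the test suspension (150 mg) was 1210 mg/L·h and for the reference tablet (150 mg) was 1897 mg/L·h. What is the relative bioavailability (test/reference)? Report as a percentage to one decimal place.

F_rel = 63.8%

F_rel = (AUC_test/D_test) / (AUC_ref/D_ref)
      = (1210/150) / (1897/150)
      = 8.06667 / 12.6467 = 0.6378 = 63.78%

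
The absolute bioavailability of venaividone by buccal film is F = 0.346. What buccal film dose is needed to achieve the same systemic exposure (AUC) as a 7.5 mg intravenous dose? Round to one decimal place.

For equal systemic exposure: F × D_ev = D_iv
D_ev = D_iv / F = 7.5 / 0.346 = 21.6763 mg

D_buccal = 21.7 mg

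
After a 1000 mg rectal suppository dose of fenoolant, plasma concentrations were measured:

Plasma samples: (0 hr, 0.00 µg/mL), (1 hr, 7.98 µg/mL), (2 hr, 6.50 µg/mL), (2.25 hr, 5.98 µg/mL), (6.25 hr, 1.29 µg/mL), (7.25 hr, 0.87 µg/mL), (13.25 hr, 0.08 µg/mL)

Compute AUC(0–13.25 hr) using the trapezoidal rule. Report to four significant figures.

AUC = 31.26 µg/mL·hr

Trapezoidal AUC_0→13.25:
  [0→1]: (0.00+7.98)/2 × 1 = 3.99
  [1→2]: (7.98+6.50)/2 × 1 = 7.24
  [2→2.25]: (6.50+5.98)/2 × 0.25 = 1.56
  [2.25→6.25]: (5.98+1.29)/2 × 4 = 14.54
  [6.25→7.25]: (1.29+0.87)/2 × 1 = 1.08
  [7.25→13.25]: (0.87+0.08)/2 × 6 = 2.85
  Sum = 31.26 µg/mL·hr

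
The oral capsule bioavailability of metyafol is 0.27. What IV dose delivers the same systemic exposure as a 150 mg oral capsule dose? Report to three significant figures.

Systemic exposure from an extravascular dose = F × D_ev, so the equivalent IV dose is F × D_ev.
D_iv = F × D_ev = 0.27 × 150 = 40.5 mg

D_iv = 40.5 mg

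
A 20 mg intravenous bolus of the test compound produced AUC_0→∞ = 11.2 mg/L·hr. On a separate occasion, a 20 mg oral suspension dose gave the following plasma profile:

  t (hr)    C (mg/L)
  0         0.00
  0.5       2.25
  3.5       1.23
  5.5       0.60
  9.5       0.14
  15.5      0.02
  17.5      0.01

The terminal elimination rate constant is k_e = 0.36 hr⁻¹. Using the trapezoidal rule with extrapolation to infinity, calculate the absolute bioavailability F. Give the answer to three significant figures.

Trapezoidal AUC_0→17.5 (oral suspension):
  [0→0.5]: (0.00+2.25)/2 × 0.5 = 0.5625
  [0.5→3.5]: (2.25+1.23)/2 × 3 = 5.22
  [3.5→5.5]: (1.23+0.60)/2 × 2 = 1.83
  [5.5→9.5]: (0.60+0.14)/2 × 4 = 1.48
  [9.5→15.5]: (0.14+0.02)/2 × 6 = 0.48
  [15.5→17.5]: (0.02+0.01)/2 × 2 = 0.03
  Sum = 9.6025 mg/L·hr
Tail: C_last/k_e = 0.01/0.36 = 0.028
AUC_0→∞ (oral suspension) = 9.6025 + 0.028 = 9.6305 mg/L·hr
F = (AUC_ev/D_ev)/(AUC_iv/D_iv) = (9.6305/20)/(11.2/20) = 0.481525/0.56 = 0.8599

F = 0.860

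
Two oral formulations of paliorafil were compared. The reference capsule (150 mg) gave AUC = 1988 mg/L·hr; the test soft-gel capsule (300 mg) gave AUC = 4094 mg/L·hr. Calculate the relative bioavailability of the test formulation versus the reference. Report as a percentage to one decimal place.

F_rel = 103.0%

F_rel = (AUC_test/D_test) / (AUC_ref/D_ref)
      = (4094/300) / (1988/150)
      = 13.6467 / 13.2533 = 1.0297 = 102.97%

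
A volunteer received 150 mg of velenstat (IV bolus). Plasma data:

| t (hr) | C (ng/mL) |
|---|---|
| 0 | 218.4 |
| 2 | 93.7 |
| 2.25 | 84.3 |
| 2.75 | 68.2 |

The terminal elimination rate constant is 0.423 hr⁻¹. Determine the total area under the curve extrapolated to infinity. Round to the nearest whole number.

AUC = 534 ng/mL·hr

Trapezoidal AUC_0→2.75:
  [0→2]: (218.4+93.7)/2 × 2 = 312.1
  [2→2.25]: (93.7+84.3)/2 × 0.25 = 22.25
  [2.25→2.75]: (84.3+68.2)/2 × 0.5 = 38.125
  Sum = 372.475 ng/mL·hr
Extrapolated tail: C_last / k_e = 68.2 / 0.423 = 161.229
AUC_0→∞ = 372.475 + 161.229 = 533.704 ng/mL·hr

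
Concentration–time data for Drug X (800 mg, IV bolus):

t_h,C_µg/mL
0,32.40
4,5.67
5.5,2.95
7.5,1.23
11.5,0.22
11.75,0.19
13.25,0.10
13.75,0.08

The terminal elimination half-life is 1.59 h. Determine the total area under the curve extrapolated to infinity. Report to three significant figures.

Trapezoidal AUC_0→13.75:
  [0→4]: (32.40+5.67)/2 × 4 = 76.14
  [4→5.5]: (5.67+2.95)/2 × 1.5 = 6.465
  [5.5→7.5]: (2.95+1.23)/2 × 2 = 4.18
  [7.5→11.5]: (1.23+0.22)/2 × 4 = 2.9
  [11.5→11.75]: (0.22+0.19)/2 × 0.25 = 0.05125
  [11.75→13.25]: (0.19+0.10)/2 × 1.5 = 0.2175
  [13.25→13.75]: (0.10+0.08)/2 × 0.5 = 0.045
  Sum = 89.99875 µg/mL·h
k_e = ln2 / t½ = 0.693147 / 1.59 = 0.4359 h^-1
Extrapolated tail: C_last / k_e = 0.08 / 0.4359 = 0.184
AUC_0→∞ = 89.99875 + 0.184 = 90.18275 µg/mL·h

AUC = 90.2 µg/mL·h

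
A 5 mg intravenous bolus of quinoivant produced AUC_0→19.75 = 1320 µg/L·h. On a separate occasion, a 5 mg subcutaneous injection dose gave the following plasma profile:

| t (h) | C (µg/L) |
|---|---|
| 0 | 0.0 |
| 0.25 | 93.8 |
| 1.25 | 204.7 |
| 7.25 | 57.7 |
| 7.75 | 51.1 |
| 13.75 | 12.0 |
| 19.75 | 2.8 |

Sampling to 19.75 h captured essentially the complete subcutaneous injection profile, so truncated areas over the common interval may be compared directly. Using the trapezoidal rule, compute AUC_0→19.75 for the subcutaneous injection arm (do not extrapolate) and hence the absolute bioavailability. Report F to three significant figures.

F = 0.916

Trapezoidal AUC_0→19.75 (subcutaneous injection):
  [0→0.25]: (0.0+93.8)/2 × 0.25 = 11.725
  [0.25→1.25]: (93.8+204.7)/2 × 1 = 149.25
  [1.25→7.25]: (204.7+57.7)/2 × 6 = 787.2
  [7.25→7.75]: (57.7+51.1)/2 × 0.5 = 27.2
  [7.75→13.75]: (51.1+12.0)/2 × 6 = 189.3
  [13.75→19.75]: (12.0+2.8)/2 × 6 = 44.4
  Sum = 1209.075 µg/L·h
F = (AUC_ev/D_ev)/(AUC_iv/D_iv) = (1209.075/5)/(1320/5) = 241.815/264 = 0.9160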